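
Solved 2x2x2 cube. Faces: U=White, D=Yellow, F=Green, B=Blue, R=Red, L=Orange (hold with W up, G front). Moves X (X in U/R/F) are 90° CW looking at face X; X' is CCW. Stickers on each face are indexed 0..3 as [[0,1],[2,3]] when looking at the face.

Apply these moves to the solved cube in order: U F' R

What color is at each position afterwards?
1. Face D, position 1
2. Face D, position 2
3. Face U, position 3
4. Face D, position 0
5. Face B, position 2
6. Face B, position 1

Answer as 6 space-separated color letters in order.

After move 1 (U): U=WWWW F=RRGG R=BBRR B=OOBB L=GGOO
After move 2 (F'): F=RGRG U=WWBR R=YBYR D=GOYY L=GWOW
After move 3 (R): R=YYRB U=WGBG F=RORY D=GBYO B=ROWB
Query 1: D[1] = B
Query 2: D[2] = Y
Query 3: U[3] = G
Query 4: D[0] = G
Query 5: B[2] = W
Query 6: B[1] = O

Answer: B Y G G W O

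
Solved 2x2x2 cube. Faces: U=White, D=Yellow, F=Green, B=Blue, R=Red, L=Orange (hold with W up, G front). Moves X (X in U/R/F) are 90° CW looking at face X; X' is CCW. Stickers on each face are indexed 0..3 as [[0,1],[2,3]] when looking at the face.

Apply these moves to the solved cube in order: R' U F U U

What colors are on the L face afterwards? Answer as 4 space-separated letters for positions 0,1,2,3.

After move 1 (R'): R=RRRR U=WBWB F=GWGW D=YGYG B=YBYB
After move 2 (U): U=WWBB F=RRGW R=YBRR B=OOYB L=GWOO
After move 3 (F): F=GRWR U=WWOW R=BBBR D=RYYG L=GYOG
After move 4 (U): U=OWWW F=BBWR R=OOBR B=GYYB L=GROG
After move 5 (U): U=WOWW F=OOWR R=GYBR B=GRYB L=BBOG
Query: L face = BBOG

Answer: B B O G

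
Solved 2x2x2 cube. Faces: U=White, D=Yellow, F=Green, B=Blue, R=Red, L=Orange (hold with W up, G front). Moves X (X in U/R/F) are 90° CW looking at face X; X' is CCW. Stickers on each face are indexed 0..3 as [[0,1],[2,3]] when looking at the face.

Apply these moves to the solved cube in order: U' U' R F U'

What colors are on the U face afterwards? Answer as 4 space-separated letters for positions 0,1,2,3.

Answer: B R W O

Derivation:
After move 1 (U'): U=WWWW F=OOGG R=GGRR B=RRBB L=BBOO
After move 2 (U'): U=WWWW F=BBGG R=OORR B=GGBB L=RROO
After move 3 (R): R=RORO U=WBWG F=BYGY D=YBYG B=WGWB
After move 4 (F): F=GBYY U=WBOR R=WOGO D=RRYG L=RYOB
After move 5 (U'): U=BRWO F=RYYY R=GBGO B=WOWB L=WGOB
Query: U face = BRWO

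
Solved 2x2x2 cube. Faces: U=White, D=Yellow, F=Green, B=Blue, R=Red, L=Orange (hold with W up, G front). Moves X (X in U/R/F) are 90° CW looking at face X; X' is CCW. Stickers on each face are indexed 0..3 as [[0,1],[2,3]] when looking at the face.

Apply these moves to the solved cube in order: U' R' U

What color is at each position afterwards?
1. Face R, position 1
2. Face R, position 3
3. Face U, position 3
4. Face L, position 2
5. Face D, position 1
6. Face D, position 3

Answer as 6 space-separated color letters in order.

Answer: R R B O O G

Derivation:
After move 1 (U'): U=WWWW F=OOGG R=GGRR B=RRBB L=BBOO
After move 2 (R'): R=GRGR U=WBWR F=OWGW D=YOYG B=YRYB
After move 3 (U): U=WWRB F=GRGW R=YRGR B=BBYB L=OWOO
Query 1: R[1] = R
Query 2: R[3] = R
Query 3: U[3] = B
Query 4: L[2] = O
Query 5: D[1] = O
Query 6: D[3] = G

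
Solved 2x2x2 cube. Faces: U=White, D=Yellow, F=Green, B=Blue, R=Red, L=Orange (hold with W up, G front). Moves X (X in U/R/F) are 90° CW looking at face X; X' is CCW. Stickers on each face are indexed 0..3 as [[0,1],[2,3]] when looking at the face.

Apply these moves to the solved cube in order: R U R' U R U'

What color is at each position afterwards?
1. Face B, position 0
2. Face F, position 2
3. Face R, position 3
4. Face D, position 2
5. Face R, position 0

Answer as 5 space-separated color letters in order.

After move 1 (R): R=RRRR U=WGWG F=GYGY D=YBYB B=WBWB
After move 2 (U): U=WWGG F=RRGY R=WBRR B=OOWB L=GYOO
After move 3 (R'): R=BRWR U=WWGO F=RWGG D=YRYY B=BOBB
After move 4 (U): U=GWOW F=BRGG R=BOWR B=GYBB L=RWOO
After move 5 (R): R=WBRO U=GROG F=BRGY D=YBYG B=WYWB
After move 6 (U'): U=RGGO F=RWGY R=BRRO B=WBWB L=WYOO
Query 1: B[0] = W
Query 2: F[2] = G
Query 3: R[3] = O
Query 4: D[2] = Y
Query 5: R[0] = B

Answer: W G O Y B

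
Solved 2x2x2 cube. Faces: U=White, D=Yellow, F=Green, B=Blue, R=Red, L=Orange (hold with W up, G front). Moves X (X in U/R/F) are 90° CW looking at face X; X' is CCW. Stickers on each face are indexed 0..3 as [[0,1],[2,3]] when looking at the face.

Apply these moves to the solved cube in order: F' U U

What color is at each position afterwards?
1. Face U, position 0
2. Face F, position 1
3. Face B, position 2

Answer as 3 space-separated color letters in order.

After move 1 (F'): F=GGGG U=WWRR R=YRYR D=OOYY L=OWOW
After move 2 (U): U=RWRW F=YRGG R=BBYR B=OWBB L=GGOW
After move 3 (U): U=RRWW F=BBGG R=OWYR B=GGBB L=YROW
Query 1: U[0] = R
Query 2: F[1] = B
Query 3: B[2] = B

Answer: R B B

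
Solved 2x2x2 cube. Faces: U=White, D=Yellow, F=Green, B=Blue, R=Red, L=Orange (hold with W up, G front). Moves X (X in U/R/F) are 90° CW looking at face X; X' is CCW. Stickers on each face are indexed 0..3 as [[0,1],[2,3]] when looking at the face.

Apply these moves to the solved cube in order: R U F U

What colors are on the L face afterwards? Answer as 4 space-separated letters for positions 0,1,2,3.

Answer: G R O B

Derivation:
After move 1 (R): R=RRRR U=WGWG F=GYGY D=YBYB B=WBWB
After move 2 (U): U=WWGG F=RRGY R=WBRR B=OOWB L=GYOO
After move 3 (F): F=GRYR U=WWOY R=GBGR D=RWYB L=GYOB
After move 4 (U): U=OWYW F=GBYR R=OOGR B=GYWB L=GROB
Query: L face = GROB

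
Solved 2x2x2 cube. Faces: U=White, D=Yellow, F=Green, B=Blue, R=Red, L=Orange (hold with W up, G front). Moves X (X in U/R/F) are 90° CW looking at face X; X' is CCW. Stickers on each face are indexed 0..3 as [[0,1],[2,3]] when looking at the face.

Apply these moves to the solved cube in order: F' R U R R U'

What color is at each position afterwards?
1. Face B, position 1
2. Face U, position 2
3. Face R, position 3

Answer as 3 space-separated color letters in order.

After move 1 (F'): F=GGGG U=WWRR R=YRYR D=OOYY L=OWOW
After move 2 (R): R=YYRR U=WGRG F=GOGY D=OBYB B=RBWB
After move 3 (U): U=RWGG F=YYGY R=RBRR B=OWWB L=GOOW
After move 4 (R): R=RRRB U=RYGY F=YBGB D=OWYO B=GWWB
After move 5 (R): R=RRBR U=RBGB F=YWGO D=OWYG B=YWYB
After move 6 (U'): U=BBRG F=GOGO R=YWBR B=RRYB L=YWOW
Query 1: B[1] = R
Query 2: U[2] = R
Query 3: R[3] = R

Answer: R R R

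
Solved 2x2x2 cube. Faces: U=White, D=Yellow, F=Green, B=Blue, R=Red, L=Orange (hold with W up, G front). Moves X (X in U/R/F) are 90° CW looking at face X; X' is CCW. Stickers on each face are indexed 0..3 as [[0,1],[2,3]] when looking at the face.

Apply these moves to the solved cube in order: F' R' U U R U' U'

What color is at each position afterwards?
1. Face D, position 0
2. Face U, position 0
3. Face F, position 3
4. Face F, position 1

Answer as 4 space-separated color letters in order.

After move 1 (F'): F=GGGG U=WWRR R=YRYR D=OOYY L=OWOW
After move 2 (R'): R=RRYY U=WBRB F=GWGR D=OGYG B=YBOB
After move 3 (U): U=RWBB F=RRGR R=YBYY B=OWOB L=GWOW
After move 4 (U): U=BRBW F=YBGR R=OWYY B=GWOB L=RROW
After move 5 (R): R=YOYW U=BBBR F=YGGG D=OOYG B=WWRB
After move 6 (U'): U=BRBB F=RRGG R=YGYW B=YORB L=WWOW
After move 7 (U'): U=RBBB F=WWGG R=RRYW B=YGRB L=YOOW
Query 1: D[0] = O
Query 2: U[0] = R
Query 3: F[3] = G
Query 4: F[1] = W

Answer: O R G W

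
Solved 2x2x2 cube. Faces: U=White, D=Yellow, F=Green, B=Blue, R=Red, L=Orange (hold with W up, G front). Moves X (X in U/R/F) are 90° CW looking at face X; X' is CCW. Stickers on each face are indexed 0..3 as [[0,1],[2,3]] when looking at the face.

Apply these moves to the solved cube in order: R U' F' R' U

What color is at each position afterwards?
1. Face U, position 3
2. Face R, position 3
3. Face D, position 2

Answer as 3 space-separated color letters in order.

Answer: W Y Y

Derivation:
After move 1 (R): R=RRRR U=WGWG F=GYGY D=YBYB B=WBWB
After move 2 (U'): U=GGWW F=OOGY R=GYRR B=RRWB L=WBOO
After move 3 (F'): F=OYOG U=GGGR R=BYYR D=BOYB L=WWOW
After move 4 (R'): R=YRBY U=GWGR F=OGOR D=BYYG B=BROB
After move 5 (U): U=GGRW F=YROR R=BRBY B=WWOB L=OGOW
Query 1: U[3] = W
Query 2: R[3] = Y
Query 3: D[2] = Y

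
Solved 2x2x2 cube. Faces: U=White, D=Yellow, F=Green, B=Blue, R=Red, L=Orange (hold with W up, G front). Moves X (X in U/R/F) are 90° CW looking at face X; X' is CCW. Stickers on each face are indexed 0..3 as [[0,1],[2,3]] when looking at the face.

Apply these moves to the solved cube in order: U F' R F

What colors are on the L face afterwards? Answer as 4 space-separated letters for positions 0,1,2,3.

After move 1 (U): U=WWWW F=RRGG R=BBRR B=OOBB L=GGOO
After move 2 (F'): F=RGRG U=WWBR R=YBYR D=GOYY L=GWOW
After move 3 (R): R=YYRB U=WGBG F=RORY D=GBYO B=ROWB
After move 4 (F): F=RRYO U=WGWW R=BYGB D=RYYO L=GGOB
Query: L face = GGOB

Answer: G G O B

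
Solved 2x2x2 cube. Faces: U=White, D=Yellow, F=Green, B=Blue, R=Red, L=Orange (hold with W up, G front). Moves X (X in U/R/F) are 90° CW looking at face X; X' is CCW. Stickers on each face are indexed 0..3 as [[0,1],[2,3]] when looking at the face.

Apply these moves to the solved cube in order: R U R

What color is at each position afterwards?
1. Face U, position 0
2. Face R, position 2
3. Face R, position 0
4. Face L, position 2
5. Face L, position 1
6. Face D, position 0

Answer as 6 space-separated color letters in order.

Answer: W R R O Y Y

Derivation:
After move 1 (R): R=RRRR U=WGWG F=GYGY D=YBYB B=WBWB
After move 2 (U): U=WWGG F=RRGY R=WBRR B=OOWB L=GYOO
After move 3 (R): R=RWRB U=WRGY F=RBGB D=YWYO B=GOWB
Query 1: U[0] = W
Query 2: R[2] = R
Query 3: R[0] = R
Query 4: L[2] = O
Query 5: L[1] = Y
Query 6: D[0] = Y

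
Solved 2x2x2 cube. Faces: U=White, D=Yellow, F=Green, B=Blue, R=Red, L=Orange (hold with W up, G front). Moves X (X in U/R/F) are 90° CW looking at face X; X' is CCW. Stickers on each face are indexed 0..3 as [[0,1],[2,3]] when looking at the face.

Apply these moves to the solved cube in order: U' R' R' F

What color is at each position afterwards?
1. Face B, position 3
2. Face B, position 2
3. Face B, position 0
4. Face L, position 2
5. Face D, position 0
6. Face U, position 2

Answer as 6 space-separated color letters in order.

After move 1 (U'): U=WWWW F=OOGG R=GGRR B=RRBB L=BBOO
After move 2 (R'): R=GRGR U=WBWR F=OWGW D=YOYG B=YRYB
After move 3 (R'): R=RRGG U=WYWY F=OBGR D=YWYW B=GROB
After move 4 (F): F=GORB U=WYOB R=WRYG D=GRYW L=BYOW
Query 1: B[3] = B
Query 2: B[2] = O
Query 3: B[0] = G
Query 4: L[2] = O
Query 5: D[0] = G
Query 6: U[2] = O

Answer: B O G O G O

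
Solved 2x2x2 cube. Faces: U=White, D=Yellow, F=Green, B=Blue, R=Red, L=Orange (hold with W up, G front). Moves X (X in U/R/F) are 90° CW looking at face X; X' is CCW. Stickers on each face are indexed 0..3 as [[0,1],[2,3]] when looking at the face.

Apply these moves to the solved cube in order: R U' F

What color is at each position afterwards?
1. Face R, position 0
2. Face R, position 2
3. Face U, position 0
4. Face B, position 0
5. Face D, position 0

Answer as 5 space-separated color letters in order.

Answer: W W G R R

Derivation:
After move 1 (R): R=RRRR U=WGWG F=GYGY D=YBYB B=WBWB
After move 2 (U'): U=GGWW F=OOGY R=GYRR B=RRWB L=WBOO
After move 3 (F): F=GOYO U=GGOB R=WYWR D=RGYB L=WYOB
Query 1: R[0] = W
Query 2: R[2] = W
Query 3: U[0] = G
Query 4: B[0] = R
Query 5: D[0] = R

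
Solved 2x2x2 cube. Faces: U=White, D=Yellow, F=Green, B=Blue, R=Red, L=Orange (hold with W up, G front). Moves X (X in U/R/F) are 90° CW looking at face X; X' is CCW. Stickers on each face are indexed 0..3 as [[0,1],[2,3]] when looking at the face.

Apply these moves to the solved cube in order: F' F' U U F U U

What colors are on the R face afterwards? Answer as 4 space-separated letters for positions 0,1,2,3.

After move 1 (F'): F=GGGG U=WWRR R=YRYR D=OOYY L=OWOW
After move 2 (F'): F=GGGG U=WWYY R=OROR D=WWYY L=OROR
After move 3 (U): U=YWYW F=ORGG R=BBOR B=ORBB L=GGOR
After move 4 (U): U=YYWW F=BBGG R=OROR B=GGBB L=OROR
After move 5 (F): F=GBGB U=YYRR R=WRWR D=OOYY L=OWOW
After move 6 (U): U=RYRY F=WRGB R=GGWR B=OWBB L=GBOW
After move 7 (U): U=RRYY F=GGGB R=OWWR B=GBBB L=WROW
Query: R face = OWWR

Answer: O W W R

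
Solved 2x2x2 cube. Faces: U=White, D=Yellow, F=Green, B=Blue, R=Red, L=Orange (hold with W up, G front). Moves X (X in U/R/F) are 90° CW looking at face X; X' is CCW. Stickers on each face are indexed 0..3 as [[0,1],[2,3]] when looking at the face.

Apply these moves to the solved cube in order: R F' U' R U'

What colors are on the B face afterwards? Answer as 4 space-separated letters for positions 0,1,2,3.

After move 1 (R): R=RRRR U=WGWG F=GYGY D=YBYB B=WBWB
After move 2 (F'): F=YYGG U=WGRR R=BRYR D=OOYB L=OGOW
After move 3 (U'): U=GRWR F=OGGG R=YYYR B=BRWB L=WBOW
After move 4 (R): R=YYRY U=GGWG F=OOGB D=OWYB B=RRRB
After move 5 (U'): U=GGGW F=WBGB R=OORY B=YYRB L=RROW
Query: B face = YYRB

Answer: Y Y R B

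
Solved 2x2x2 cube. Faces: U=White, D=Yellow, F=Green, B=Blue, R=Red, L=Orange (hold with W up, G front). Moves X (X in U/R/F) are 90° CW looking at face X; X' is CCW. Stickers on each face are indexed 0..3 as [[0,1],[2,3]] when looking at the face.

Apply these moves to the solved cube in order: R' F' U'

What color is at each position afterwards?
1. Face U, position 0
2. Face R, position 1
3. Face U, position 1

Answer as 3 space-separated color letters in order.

Answer: B W R

Derivation:
After move 1 (R'): R=RRRR U=WBWB F=GWGW D=YGYG B=YBYB
After move 2 (F'): F=WWGG U=WBRR R=GRYR D=OOYG L=OBOW
After move 3 (U'): U=BRWR F=OBGG R=WWYR B=GRYB L=YBOW
Query 1: U[0] = B
Query 2: R[1] = W
Query 3: U[1] = R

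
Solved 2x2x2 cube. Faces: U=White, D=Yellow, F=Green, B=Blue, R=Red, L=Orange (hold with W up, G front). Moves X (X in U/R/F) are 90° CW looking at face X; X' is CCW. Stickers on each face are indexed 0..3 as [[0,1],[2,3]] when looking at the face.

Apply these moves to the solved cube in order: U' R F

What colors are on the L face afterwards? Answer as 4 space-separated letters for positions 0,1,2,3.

Answer: B Y O B

Derivation:
After move 1 (U'): U=WWWW F=OOGG R=GGRR B=RRBB L=BBOO
After move 2 (R): R=RGRG U=WOWG F=OYGY D=YBYR B=WRWB
After move 3 (F): F=GOYY U=WOOB R=WGGG D=RRYR L=BYOB
Query: L face = BYOB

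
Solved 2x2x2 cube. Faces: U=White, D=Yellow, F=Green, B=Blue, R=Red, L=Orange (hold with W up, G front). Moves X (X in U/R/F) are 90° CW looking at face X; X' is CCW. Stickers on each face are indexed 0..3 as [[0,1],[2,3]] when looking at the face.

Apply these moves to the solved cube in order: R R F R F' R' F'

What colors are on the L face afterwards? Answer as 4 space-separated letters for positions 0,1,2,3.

Answer: O O O Y

Derivation:
After move 1 (R): R=RRRR U=WGWG F=GYGY D=YBYB B=WBWB
After move 2 (R): R=RRRR U=WYWY F=GBGB D=YWYW B=GBGB
After move 3 (F): F=GGBB U=WYOO R=WRYR D=RRYW L=OYOW
After move 4 (R): R=YWRR U=WGOB F=GRBW D=RGYG B=OBYB
After move 5 (F'): F=RWGB U=WGYR R=GWRR D=YWYG L=OBOO
After move 6 (R'): R=WRGR U=WYYO F=RGGR D=YWYB B=GBWB
After move 7 (F'): F=GRRG U=WYWG R=WRYR D=BOYB L=OOOY
Query: L face = OOOY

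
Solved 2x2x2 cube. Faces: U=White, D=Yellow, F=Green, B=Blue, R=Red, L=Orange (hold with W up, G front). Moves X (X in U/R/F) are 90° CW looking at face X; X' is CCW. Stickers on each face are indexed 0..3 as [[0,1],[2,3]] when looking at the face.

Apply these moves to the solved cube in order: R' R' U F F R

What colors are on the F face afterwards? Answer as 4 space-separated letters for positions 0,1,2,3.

Answer: B Y R W

Derivation:
After move 1 (R'): R=RRRR U=WBWB F=GWGW D=YGYG B=YBYB
After move 2 (R'): R=RRRR U=WYWY F=GBGB D=YWYW B=GBGB
After move 3 (U): U=WWYY F=RRGB R=GBRR B=OOGB L=GBOO
After move 4 (F): F=GRBR U=WWOB R=YBYR D=RGYW L=GYOW
After move 5 (F): F=BGRR U=WWWY R=OBBR D=YYYW L=GROG
After move 6 (R): R=BORB U=WGWR F=BYRW D=YGYO B=YOWB
Query: F face = BYRW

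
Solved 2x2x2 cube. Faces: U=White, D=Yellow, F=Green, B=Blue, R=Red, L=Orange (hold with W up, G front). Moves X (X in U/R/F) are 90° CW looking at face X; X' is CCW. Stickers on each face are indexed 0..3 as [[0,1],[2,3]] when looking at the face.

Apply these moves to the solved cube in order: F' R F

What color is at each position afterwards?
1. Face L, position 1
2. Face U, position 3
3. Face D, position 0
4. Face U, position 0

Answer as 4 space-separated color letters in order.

Answer: O W R W

Derivation:
After move 1 (F'): F=GGGG U=WWRR R=YRYR D=OOYY L=OWOW
After move 2 (R): R=YYRR U=WGRG F=GOGY D=OBYB B=RBWB
After move 3 (F): F=GGYO U=WGWW R=RYGR D=RYYB L=OOOB
Query 1: L[1] = O
Query 2: U[3] = W
Query 3: D[0] = R
Query 4: U[0] = W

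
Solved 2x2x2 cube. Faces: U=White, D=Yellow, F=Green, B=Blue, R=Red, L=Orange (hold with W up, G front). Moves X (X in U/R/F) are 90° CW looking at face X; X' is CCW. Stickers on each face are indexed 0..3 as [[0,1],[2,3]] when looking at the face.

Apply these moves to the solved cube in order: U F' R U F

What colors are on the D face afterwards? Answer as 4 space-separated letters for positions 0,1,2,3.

Answer: R R Y O

Derivation:
After move 1 (U): U=WWWW F=RRGG R=BBRR B=OOBB L=GGOO
After move 2 (F'): F=RGRG U=WWBR R=YBYR D=GOYY L=GWOW
After move 3 (R): R=YYRB U=WGBG F=RORY D=GBYO B=ROWB
After move 4 (U): U=BWGG F=YYRY R=RORB B=GWWB L=ROOW
After move 5 (F): F=RYYY U=BWWO R=GOGB D=RRYO L=RGOB
Query: D face = RRYO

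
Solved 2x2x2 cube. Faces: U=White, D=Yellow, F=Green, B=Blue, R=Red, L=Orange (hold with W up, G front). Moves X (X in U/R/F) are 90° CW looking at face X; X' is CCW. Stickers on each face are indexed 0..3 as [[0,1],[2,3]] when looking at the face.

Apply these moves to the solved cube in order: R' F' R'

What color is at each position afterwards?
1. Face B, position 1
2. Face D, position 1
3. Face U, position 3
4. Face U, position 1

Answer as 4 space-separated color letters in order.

Answer: B W Y Y

Derivation:
After move 1 (R'): R=RRRR U=WBWB F=GWGW D=YGYG B=YBYB
After move 2 (F'): F=WWGG U=WBRR R=GRYR D=OOYG L=OBOW
After move 3 (R'): R=RRGY U=WYRY F=WBGR D=OWYG B=GBOB
Query 1: B[1] = B
Query 2: D[1] = W
Query 3: U[3] = Y
Query 4: U[1] = Y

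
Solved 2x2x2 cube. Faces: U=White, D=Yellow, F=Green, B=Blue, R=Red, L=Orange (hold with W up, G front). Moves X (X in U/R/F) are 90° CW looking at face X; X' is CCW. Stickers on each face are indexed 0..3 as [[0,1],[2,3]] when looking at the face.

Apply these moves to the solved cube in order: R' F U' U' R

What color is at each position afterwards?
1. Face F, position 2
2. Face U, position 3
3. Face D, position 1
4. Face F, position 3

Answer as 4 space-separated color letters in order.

Answer: W W Y G

Derivation:
After move 1 (R'): R=RRRR U=WBWB F=GWGW D=YGYG B=YBYB
After move 2 (F): F=GGWW U=WBOO R=WRBR D=RRYG L=OYOG
After move 3 (U'): U=BOWO F=OYWW R=GGBR B=WRYB L=YBOG
After move 4 (U'): U=OOBW F=YBWW R=OYBR B=GGYB L=WROG
After move 5 (R): R=BORY U=OBBW F=YRWG D=RYYG B=WGOB
Query 1: F[2] = W
Query 2: U[3] = W
Query 3: D[1] = Y
Query 4: F[3] = G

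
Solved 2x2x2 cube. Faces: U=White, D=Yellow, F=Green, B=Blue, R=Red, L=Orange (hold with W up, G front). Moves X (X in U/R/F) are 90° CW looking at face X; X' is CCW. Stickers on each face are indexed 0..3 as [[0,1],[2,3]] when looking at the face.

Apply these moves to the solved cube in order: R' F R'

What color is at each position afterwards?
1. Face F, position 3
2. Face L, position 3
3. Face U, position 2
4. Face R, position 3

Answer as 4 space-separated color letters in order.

After move 1 (R'): R=RRRR U=WBWB F=GWGW D=YGYG B=YBYB
After move 2 (F): F=GGWW U=WBOO R=WRBR D=RRYG L=OYOG
After move 3 (R'): R=RRWB U=WYOY F=GBWO D=RGYW B=GBRB
Query 1: F[3] = O
Query 2: L[3] = G
Query 3: U[2] = O
Query 4: R[3] = B

Answer: O G O B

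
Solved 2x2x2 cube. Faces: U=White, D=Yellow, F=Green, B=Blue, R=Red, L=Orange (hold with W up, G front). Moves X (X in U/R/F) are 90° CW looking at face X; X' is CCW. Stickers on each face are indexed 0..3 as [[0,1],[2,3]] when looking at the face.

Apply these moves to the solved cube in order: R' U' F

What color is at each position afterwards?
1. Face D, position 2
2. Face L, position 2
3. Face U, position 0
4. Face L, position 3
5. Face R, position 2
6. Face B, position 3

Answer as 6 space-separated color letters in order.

After move 1 (R'): R=RRRR U=WBWB F=GWGW D=YGYG B=YBYB
After move 2 (U'): U=BBWW F=OOGW R=GWRR B=RRYB L=YBOO
After move 3 (F): F=GOWO U=BBOB R=WWWR D=RGYG L=YYOG
Query 1: D[2] = Y
Query 2: L[2] = O
Query 3: U[0] = B
Query 4: L[3] = G
Query 5: R[2] = W
Query 6: B[3] = B

Answer: Y O B G W B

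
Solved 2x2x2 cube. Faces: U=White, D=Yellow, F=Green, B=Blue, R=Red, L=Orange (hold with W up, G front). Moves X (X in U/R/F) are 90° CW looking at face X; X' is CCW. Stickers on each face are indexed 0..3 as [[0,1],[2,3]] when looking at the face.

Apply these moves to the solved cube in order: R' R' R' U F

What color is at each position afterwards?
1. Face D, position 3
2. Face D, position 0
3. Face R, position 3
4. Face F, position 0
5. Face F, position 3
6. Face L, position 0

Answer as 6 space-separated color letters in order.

After move 1 (R'): R=RRRR U=WBWB F=GWGW D=YGYG B=YBYB
After move 2 (R'): R=RRRR U=WYWY F=GBGB D=YWYW B=GBGB
After move 3 (R'): R=RRRR U=WGWG F=GYGY D=YBYB B=WBWB
After move 4 (U): U=WWGG F=RRGY R=WBRR B=OOWB L=GYOO
After move 5 (F): F=GRYR U=WWOY R=GBGR D=RWYB L=GYOB
Query 1: D[3] = B
Query 2: D[0] = R
Query 3: R[3] = R
Query 4: F[0] = G
Query 5: F[3] = R
Query 6: L[0] = G

Answer: B R R G R G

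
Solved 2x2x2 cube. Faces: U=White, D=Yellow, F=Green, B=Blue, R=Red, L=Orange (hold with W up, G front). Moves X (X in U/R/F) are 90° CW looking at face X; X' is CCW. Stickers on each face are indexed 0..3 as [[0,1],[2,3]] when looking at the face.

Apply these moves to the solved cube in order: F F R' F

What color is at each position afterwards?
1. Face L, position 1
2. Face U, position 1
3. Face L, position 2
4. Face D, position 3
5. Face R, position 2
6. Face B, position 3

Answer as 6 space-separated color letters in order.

Answer: W B O G B B

Derivation:
After move 1 (F): F=GGGG U=WWOO R=WRWR D=RRYY L=OYOY
After move 2 (F): F=GGGG U=WWYY R=OROR D=WWYY L=OROR
After move 3 (R'): R=RROO U=WBYB F=GWGY D=WGYG B=YBWB
After move 4 (F): F=GGYW U=WBRR R=YRBO D=ORYG L=OWOG
Query 1: L[1] = W
Query 2: U[1] = B
Query 3: L[2] = O
Query 4: D[3] = G
Query 5: R[2] = B
Query 6: B[3] = B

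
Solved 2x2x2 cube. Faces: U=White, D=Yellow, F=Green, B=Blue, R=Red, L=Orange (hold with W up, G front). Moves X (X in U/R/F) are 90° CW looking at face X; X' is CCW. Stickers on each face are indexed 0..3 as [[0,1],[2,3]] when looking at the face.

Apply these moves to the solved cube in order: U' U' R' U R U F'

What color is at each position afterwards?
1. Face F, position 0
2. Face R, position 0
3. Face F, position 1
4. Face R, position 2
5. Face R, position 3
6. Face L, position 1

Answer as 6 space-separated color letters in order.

After move 1 (U'): U=WWWW F=OOGG R=GGRR B=RRBB L=BBOO
After move 2 (U'): U=WWWW F=BBGG R=OORR B=GGBB L=RROO
After move 3 (R'): R=OROR U=WBWG F=BWGW D=YBYG B=YGYB
After move 4 (U): U=WWGB F=ORGW R=YGOR B=RRYB L=BWOO
After move 5 (R): R=OYRG U=WRGW F=OBGG D=YYYR B=BRWB
After move 6 (U): U=GWWR F=OYGG R=BRRG B=BWWB L=OBOO
After move 7 (F'): F=YGOG U=GWBR R=YRYG D=BOYR L=OROW
Query 1: F[0] = Y
Query 2: R[0] = Y
Query 3: F[1] = G
Query 4: R[2] = Y
Query 5: R[3] = G
Query 6: L[1] = R

Answer: Y Y G Y G R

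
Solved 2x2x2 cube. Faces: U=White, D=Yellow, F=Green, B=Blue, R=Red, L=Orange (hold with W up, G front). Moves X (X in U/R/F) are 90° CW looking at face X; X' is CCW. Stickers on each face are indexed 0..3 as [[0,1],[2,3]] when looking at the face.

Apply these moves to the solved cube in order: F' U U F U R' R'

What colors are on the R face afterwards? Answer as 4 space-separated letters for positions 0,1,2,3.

After move 1 (F'): F=GGGG U=WWRR R=YRYR D=OOYY L=OWOW
After move 2 (U): U=RWRW F=YRGG R=BBYR B=OWBB L=GGOW
After move 3 (U): U=RRWW F=BBGG R=OWYR B=GGBB L=YROW
After move 4 (F): F=GBGB U=RRWR R=WWWR D=YOYY L=YOOO
After move 5 (U): U=WRRR F=WWGB R=GGWR B=YOBB L=GBOO
After move 6 (R'): R=GRGW U=WBRY F=WRGR D=YWYB B=YOOB
After move 7 (R'): R=RWGG U=WORY F=WBGY D=YRYR B=BOWB
Query: R face = RWGG

Answer: R W G G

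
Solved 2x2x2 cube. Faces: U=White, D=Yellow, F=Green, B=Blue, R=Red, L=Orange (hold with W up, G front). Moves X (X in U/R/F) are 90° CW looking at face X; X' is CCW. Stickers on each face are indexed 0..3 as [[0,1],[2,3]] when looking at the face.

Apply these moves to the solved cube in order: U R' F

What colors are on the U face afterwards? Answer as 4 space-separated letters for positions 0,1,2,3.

Answer: W B O G

Derivation:
After move 1 (U): U=WWWW F=RRGG R=BBRR B=OOBB L=GGOO
After move 2 (R'): R=BRBR U=WBWO F=RWGW D=YRYG B=YOYB
After move 3 (F): F=GRWW U=WBOG R=WROR D=BBYG L=GYOR
Query: U face = WBOG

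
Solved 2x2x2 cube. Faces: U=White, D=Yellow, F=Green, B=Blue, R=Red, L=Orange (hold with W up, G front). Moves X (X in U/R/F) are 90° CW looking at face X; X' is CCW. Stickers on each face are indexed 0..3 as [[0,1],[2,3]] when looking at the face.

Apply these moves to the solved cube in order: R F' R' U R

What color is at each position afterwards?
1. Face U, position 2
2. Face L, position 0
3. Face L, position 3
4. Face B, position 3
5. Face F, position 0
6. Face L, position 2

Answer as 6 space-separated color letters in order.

Answer: W Y W B R O

Derivation:
After move 1 (R): R=RRRR U=WGWG F=GYGY D=YBYB B=WBWB
After move 2 (F'): F=YYGG U=WGRR R=BRYR D=OOYB L=OGOW
After move 3 (R'): R=RRBY U=WWRW F=YGGR D=OYYG B=BBOB
After move 4 (U): U=RWWW F=RRGR R=BBBY B=OGOB L=YGOW
After move 5 (R): R=BBYB U=RRWR F=RYGG D=OOYO B=WGWB
Query 1: U[2] = W
Query 2: L[0] = Y
Query 3: L[3] = W
Query 4: B[3] = B
Query 5: F[0] = R
Query 6: L[2] = O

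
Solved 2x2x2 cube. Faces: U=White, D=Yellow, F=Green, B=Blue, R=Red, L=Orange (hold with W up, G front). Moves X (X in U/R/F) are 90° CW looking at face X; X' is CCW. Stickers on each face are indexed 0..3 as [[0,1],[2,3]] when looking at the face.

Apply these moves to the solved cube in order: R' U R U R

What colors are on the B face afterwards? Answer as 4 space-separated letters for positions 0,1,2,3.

After move 1 (R'): R=RRRR U=WBWB F=GWGW D=YGYG B=YBYB
After move 2 (U): U=WWBB F=RRGW R=YBRR B=OOYB L=GWOO
After move 3 (R): R=RYRB U=WRBW F=RGGG D=YYYO B=BOWB
After move 4 (U): U=BWWR F=RYGG R=BORB B=GWWB L=RGOO
After move 5 (R): R=RBBO U=BYWG F=RYGO D=YWYG B=RWWB
Query: B face = RWWB

Answer: R W W B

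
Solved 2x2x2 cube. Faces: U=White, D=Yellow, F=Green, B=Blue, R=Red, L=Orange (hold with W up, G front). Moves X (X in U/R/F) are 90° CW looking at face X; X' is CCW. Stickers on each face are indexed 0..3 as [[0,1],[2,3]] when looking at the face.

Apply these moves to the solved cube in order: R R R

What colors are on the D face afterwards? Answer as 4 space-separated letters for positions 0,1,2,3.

After move 1 (R): R=RRRR U=WGWG F=GYGY D=YBYB B=WBWB
After move 2 (R): R=RRRR U=WYWY F=GBGB D=YWYW B=GBGB
After move 3 (R): R=RRRR U=WBWB F=GWGW D=YGYG B=YBYB
Query: D face = YGYG

Answer: Y G Y G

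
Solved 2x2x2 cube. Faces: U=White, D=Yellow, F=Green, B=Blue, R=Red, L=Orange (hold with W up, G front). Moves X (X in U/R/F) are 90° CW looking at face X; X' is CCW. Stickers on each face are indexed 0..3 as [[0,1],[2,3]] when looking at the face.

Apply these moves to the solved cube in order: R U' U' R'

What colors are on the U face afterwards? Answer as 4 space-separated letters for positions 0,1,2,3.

After move 1 (R): R=RRRR U=WGWG F=GYGY D=YBYB B=WBWB
After move 2 (U'): U=GGWW F=OOGY R=GYRR B=RRWB L=WBOO
After move 3 (U'): U=GWGW F=WBGY R=OORR B=GYWB L=RROO
After move 4 (R'): R=OROR U=GWGG F=WWGW D=YBYY B=BYBB
Query: U face = GWGG

Answer: G W G G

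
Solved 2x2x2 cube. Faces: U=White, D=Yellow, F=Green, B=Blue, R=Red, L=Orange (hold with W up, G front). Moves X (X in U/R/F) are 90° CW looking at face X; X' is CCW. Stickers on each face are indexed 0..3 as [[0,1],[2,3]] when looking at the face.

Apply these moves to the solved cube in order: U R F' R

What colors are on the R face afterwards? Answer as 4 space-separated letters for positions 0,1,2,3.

After move 1 (U): U=WWWW F=RRGG R=BBRR B=OOBB L=GGOO
After move 2 (R): R=RBRB U=WRWG F=RYGY D=YBYO B=WOWB
After move 3 (F'): F=YYRG U=WRRR R=BBYB D=GOYO L=GGOW
After move 4 (R): R=YBBB U=WYRG F=YORO D=GWYW B=RORB
Query: R face = YBBB

Answer: Y B B B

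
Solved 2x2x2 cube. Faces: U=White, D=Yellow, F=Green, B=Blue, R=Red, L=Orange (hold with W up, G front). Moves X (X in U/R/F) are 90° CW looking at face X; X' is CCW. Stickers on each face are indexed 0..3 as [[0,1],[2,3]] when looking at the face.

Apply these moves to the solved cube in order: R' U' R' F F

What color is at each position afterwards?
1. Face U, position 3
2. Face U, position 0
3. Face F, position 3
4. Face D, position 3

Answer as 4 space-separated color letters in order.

Answer: Y B O W

Derivation:
After move 1 (R'): R=RRRR U=WBWB F=GWGW D=YGYG B=YBYB
After move 2 (U'): U=BBWW F=OOGW R=GWRR B=RRYB L=YBOO
After move 3 (R'): R=WRGR U=BYWR F=OBGW D=YOYW B=GRGB
After move 4 (F): F=GOWB U=BYOB R=WRRR D=GWYW L=YYOO
After move 5 (F): F=WGBO U=BYOY R=ORBR D=RWYW L=YGOW
Query 1: U[3] = Y
Query 2: U[0] = B
Query 3: F[3] = O
Query 4: D[3] = W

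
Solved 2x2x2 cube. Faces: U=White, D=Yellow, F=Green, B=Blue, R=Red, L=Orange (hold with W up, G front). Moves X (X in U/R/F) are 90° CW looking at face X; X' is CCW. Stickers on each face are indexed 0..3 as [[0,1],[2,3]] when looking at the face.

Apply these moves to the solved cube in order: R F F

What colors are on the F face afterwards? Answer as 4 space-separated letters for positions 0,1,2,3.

Answer: Y G Y G

Derivation:
After move 1 (R): R=RRRR U=WGWG F=GYGY D=YBYB B=WBWB
After move 2 (F): F=GGYY U=WGOO R=WRGR D=RRYB L=OYOB
After move 3 (F): F=YGYG U=WGBY R=OROR D=GWYB L=OROR
Query: F face = YGYG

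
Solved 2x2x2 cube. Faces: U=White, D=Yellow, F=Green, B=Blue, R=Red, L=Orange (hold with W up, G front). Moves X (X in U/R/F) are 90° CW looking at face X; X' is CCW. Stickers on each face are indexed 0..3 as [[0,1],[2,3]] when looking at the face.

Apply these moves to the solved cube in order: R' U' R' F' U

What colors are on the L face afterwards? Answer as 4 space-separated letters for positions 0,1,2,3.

After move 1 (R'): R=RRRR U=WBWB F=GWGW D=YGYG B=YBYB
After move 2 (U'): U=BBWW F=OOGW R=GWRR B=RRYB L=YBOO
After move 3 (R'): R=WRGR U=BYWR F=OBGW D=YOYW B=GRGB
After move 4 (F'): F=BWOG U=BYWG R=ORYR D=BOYW L=YROW
After move 5 (U): U=WBGY F=OROG R=GRYR B=YRGB L=BWOW
Query: L face = BWOW

Answer: B W O W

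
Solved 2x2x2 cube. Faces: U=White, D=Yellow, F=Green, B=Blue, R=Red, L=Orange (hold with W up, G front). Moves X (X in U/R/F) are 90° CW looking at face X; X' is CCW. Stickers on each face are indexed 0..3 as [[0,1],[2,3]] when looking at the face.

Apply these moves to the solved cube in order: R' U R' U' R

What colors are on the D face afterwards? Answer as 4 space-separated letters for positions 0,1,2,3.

After move 1 (R'): R=RRRR U=WBWB F=GWGW D=YGYG B=YBYB
After move 2 (U): U=WWBB F=RRGW R=YBRR B=OOYB L=GWOO
After move 3 (R'): R=BRYR U=WYBO F=RWGB D=YRYW B=GOGB
After move 4 (U'): U=YOWB F=GWGB R=RWYR B=BRGB L=GOOO
After move 5 (R): R=YRRW U=YWWB F=GRGW D=YGYB B=BROB
Query: D face = YGYB

Answer: Y G Y B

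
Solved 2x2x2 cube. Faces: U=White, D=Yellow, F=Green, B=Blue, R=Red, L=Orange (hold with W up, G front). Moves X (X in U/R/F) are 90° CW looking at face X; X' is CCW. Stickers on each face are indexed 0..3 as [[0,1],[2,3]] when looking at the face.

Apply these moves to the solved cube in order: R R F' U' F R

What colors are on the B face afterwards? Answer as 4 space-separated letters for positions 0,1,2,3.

After move 1 (R): R=RRRR U=WGWG F=GYGY D=YBYB B=WBWB
After move 2 (R): R=RRRR U=WYWY F=GBGB D=YWYW B=GBGB
After move 3 (F'): F=BBGG U=WYRR R=WRYR D=OOYW L=OYOW
After move 4 (U'): U=YRWR F=OYGG R=BBYR B=WRGB L=GBOW
After move 5 (F): F=GOGY U=YRWB R=WBRR D=YBYW L=GOOO
After move 6 (R): R=RWRB U=YOWY F=GBGW D=YGYW B=BRRB
Query: B face = BRRB

Answer: B R R B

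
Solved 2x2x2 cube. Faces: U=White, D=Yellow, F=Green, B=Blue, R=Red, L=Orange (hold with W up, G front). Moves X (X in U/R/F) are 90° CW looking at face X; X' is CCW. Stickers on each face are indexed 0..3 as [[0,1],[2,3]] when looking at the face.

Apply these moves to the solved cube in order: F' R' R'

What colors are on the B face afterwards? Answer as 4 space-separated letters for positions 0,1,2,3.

Answer: G B G B

Derivation:
After move 1 (F'): F=GGGG U=WWRR R=YRYR D=OOYY L=OWOW
After move 2 (R'): R=RRYY U=WBRB F=GWGR D=OGYG B=YBOB
After move 3 (R'): R=RYRY U=WORY F=GBGB D=OWYR B=GBGB
Query: B face = GBGB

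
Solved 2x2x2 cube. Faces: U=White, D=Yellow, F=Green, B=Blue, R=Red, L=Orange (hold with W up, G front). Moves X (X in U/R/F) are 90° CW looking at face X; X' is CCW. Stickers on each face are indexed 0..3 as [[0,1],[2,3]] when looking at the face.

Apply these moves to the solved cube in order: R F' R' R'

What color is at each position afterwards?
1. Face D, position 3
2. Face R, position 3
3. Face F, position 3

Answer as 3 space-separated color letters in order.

After move 1 (R): R=RRRR U=WGWG F=GYGY D=YBYB B=WBWB
After move 2 (F'): F=YYGG U=WGRR R=BRYR D=OOYB L=OGOW
After move 3 (R'): R=RRBY U=WWRW F=YGGR D=OYYG B=BBOB
After move 4 (R'): R=RYRB U=WORB F=YWGW D=OGYR B=GBYB
Query 1: D[3] = R
Query 2: R[3] = B
Query 3: F[3] = W

Answer: R B W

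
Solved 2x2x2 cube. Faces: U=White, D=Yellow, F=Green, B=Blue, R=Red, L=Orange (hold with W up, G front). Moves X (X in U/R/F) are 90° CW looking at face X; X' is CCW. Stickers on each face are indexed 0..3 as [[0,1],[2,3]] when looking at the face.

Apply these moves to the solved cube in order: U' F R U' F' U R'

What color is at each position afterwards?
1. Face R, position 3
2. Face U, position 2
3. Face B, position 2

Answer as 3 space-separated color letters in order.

Answer: R R Y

Derivation:
After move 1 (U'): U=WWWW F=OOGG R=GGRR B=RRBB L=BBOO
After move 2 (F): F=GOGO U=WWOB R=WGWR D=RGYY L=BYOY
After move 3 (R): R=WWRG U=WOOO F=GGGY D=RBYR B=BRWB
After move 4 (U'): U=OOWO F=BYGY R=GGRG B=WWWB L=BROY
After move 5 (F'): F=YYBG U=OOGR R=BGRG D=RYYR L=BOOW
After move 6 (U): U=GORO F=BGBG R=WWRG B=BOWB L=YYOW
After move 7 (R'): R=WGWR U=GWRB F=BOBO D=RGYG B=ROYB
Query 1: R[3] = R
Query 2: U[2] = R
Query 3: B[2] = Y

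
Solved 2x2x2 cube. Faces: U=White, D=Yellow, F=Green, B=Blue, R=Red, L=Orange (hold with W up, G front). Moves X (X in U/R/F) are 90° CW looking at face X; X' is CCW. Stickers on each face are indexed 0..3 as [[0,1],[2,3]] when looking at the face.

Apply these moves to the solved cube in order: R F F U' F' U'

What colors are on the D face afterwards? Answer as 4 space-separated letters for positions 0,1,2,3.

Answer: B R Y B

Derivation:
After move 1 (R): R=RRRR U=WGWG F=GYGY D=YBYB B=WBWB
After move 2 (F): F=GGYY U=WGOO R=WRGR D=RRYB L=OYOB
After move 3 (F): F=YGYG U=WGBY R=OROR D=GWYB L=OROR
After move 4 (U'): U=GYWB F=ORYG R=YGOR B=ORWB L=WBOR
After move 5 (F'): F=RGOY U=GYYO R=WGGR D=BRYB L=WBOW
After move 6 (U'): U=YOGY F=WBOY R=RGGR B=WGWB L=OROW
Query: D face = BRYB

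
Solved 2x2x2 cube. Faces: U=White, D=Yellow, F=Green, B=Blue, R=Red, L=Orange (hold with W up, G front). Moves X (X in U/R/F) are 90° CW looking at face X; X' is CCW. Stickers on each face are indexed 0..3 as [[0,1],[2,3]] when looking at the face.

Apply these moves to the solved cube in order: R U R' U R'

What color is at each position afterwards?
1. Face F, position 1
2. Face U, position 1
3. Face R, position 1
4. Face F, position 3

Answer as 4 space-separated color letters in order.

Answer: W B R W

Derivation:
After move 1 (R): R=RRRR U=WGWG F=GYGY D=YBYB B=WBWB
After move 2 (U): U=WWGG F=RRGY R=WBRR B=OOWB L=GYOO
After move 3 (R'): R=BRWR U=WWGO F=RWGG D=YRYY B=BOBB
After move 4 (U): U=GWOW F=BRGG R=BOWR B=GYBB L=RWOO
After move 5 (R'): R=ORBW U=GBOG F=BWGW D=YRYG B=YYRB
Query 1: F[1] = W
Query 2: U[1] = B
Query 3: R[1] = R
Query 4: F[3] = W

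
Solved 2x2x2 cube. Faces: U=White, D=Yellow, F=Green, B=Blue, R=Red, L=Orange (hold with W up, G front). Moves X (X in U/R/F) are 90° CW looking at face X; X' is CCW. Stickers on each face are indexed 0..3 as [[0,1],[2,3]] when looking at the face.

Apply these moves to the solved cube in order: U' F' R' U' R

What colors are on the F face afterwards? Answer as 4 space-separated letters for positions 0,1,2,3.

After move 1 (U'): U=WWWW F=OOGG R=GGRR B=RRBB L=BBOO
After move 2 (F'): F=OGOG U=WWGR R=YGYR D=BOYY L=BWOW
After move 3 (R'): R=GRYY U=WBGR F=OWOR D=BGYG B=YROB
After move 4 (U'): U=BRWG F=BWOR R=OWYY B=GROB L=YROW
After move 5 (R): R=YOYW U=BWWR F=BGOG D=BOYG B=GRRB
Query: F face = BGOG

Answer: B G O G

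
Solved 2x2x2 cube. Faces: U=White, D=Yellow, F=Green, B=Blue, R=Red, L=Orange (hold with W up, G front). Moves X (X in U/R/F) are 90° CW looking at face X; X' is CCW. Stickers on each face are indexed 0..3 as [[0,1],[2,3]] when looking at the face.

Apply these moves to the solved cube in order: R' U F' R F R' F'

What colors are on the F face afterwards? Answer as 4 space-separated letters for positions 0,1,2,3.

Answer: W B R G

Derivation:
After move 1 (R'): R=RRRR U=WBWB F=GWGW D=YGYG B=YBYB
After move 2 (U): U=WWBB F=RRGW R=YBRR B=OOYB L=GWOO
After move 3 (F'): F=RWRG U=WWYR R=GBYR D=WOYG L=GBOB
After move 4 (R): R=YGRB U=WWYG F=RORG D=WYYO B=ROWB
After move 5 (F): F=RRGO U=WWBB R=YGGB D=RYYO L=GWOY
After move 6 (R'): R=GBYG U=WWBR F=RWGB D=RRYO B=OOYB
After move 7 (F'): F=WBRG U=WWGY R=RBRG D=WYYO L=GROB
Query: F face = WBRG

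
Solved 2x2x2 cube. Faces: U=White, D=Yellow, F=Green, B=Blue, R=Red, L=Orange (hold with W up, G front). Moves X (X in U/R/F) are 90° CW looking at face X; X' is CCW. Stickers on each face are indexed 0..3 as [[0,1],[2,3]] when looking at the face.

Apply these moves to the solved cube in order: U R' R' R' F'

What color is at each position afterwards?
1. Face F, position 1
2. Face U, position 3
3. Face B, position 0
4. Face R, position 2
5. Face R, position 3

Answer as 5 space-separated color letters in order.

Answer: Y R W Y B

Derivation:
After move 1 (U): U=WWWW F=RRGG R=BBRR B=OOBB L=GGOO
After move 2 (R'): R=BRBR U=WBWO F=RWGW D=YRYG B=YOYB
After move 3 (R'): R=RRBB U=WYWY F=RBGO D=YWYW B=GORB
After move 4 (R'): R=RBRB U=WRWG F=RYGY D=YBYO B=WOWB
After move 5 (F'): F=YYRG U=WRRR R=BBYB D=GOYO L=GGOW
Query 1: F[1] = Y
Query 2: U[3] = R
Query 3: B[0] = W
Query 4: R[2] = Y
Query 5: R[3] = B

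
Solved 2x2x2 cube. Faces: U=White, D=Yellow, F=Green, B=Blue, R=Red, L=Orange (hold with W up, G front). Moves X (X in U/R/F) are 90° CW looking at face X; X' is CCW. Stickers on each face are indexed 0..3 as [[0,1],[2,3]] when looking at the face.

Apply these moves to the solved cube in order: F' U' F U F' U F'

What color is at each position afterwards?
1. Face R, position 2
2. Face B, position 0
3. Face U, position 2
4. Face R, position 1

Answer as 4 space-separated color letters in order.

After move 1 (F'): F=GGGG U=WWRR R=YRYR D=OOYY L=OWOW
After move 2 (U'): U=WRWR F=OWGG R=GGYR B=YRBB L=BBOW
After move 3 (F): F=GOGW U=WRWB R=WGRR D=YGYY L=BOOO
After move 4 (U): U=WWBR F=WGGW R=YRRR B=BOBB L=GOOO
After move 5 (F'): F=GWWG U=WWYR R=GRYR D=OOYY L=GROB
After move 6 (U): U=YWRW F=GRWG R=BOYR B=GRBB L=GWOB
After move 7 (F'): F=RGGW U=YWBY R=OOOR D=WBYY L=GWOR
Query 1: R[2] = O
Query 2: B[0] = G
Query 3: U[2] = B
Query 4: R[1] = O

Answer: O G B O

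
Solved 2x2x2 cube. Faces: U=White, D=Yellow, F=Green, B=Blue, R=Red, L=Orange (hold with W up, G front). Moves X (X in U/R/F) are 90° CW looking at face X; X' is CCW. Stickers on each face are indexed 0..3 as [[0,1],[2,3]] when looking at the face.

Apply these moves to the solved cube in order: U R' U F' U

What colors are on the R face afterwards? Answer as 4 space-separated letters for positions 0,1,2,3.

Answer: G G Y R

Derivation:
After move 1 (U): U=WWWW F=RRGG R=BBRR B=OOBB L=GGOO
After move 2 (R'): R=BRBR U=WBWO F=RWGW D=YRYG B=YOYB
After move 3 (U): U=WWOB F=BRGW R=YOBR B=GGYB L=RWOO
After move 4 (F'): F=RWBG U=WWYB R=ROYR D=WOYG L=RBOO
After move 5 (U): U=YWBW F=ROBG R=GGYR B=RBYB L=RWOO
Query: R face = GGYR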